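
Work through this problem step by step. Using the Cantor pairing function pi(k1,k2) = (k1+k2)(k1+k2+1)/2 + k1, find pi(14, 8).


k1 + k2 = 22
(k1+k2)(k1+k2+1)/2 = 22 * 23 / 2 = 253
pi = 253 + 14 = 267

267


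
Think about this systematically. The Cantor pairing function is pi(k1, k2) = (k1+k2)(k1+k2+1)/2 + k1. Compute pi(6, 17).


k1 + k2 = 23
(k1+k2)(k1+k2+1)/2 = 23 * 24 / 2 = 276
pi = 276 + 6 = 282

282


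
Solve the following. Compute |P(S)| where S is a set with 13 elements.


The power set of a set with n elements has 2^n elements.
|P(S)| = 2^13 = 8192

8192


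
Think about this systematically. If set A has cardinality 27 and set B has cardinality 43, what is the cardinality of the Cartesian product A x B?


The Cartesian product A x B contains all ordered pairs (a, b).
|A x B| = |A| * |B| = 27 * 43 = 1161

1161


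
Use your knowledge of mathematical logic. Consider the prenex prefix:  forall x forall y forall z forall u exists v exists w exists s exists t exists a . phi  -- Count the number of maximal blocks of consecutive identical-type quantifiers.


Quantifier-type sequence: A A A A E E E E E  (A=forall, E=exists)
Group into maximal same-type runs:
  Ax4 | Ex5
Number of blocks = 2

2


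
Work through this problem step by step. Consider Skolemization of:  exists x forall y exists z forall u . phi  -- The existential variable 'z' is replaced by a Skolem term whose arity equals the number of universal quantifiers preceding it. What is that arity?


Quantifier prefix: exists x forall y exists z forall u
'z' is existentially quantified at position 3.
Universal variables preceding it: y
Skolem function arity = 1

1


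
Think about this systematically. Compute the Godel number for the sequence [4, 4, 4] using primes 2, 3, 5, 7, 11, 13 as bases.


Encode each element as an exponent of the corresponding prime:
  2^4 = 16
  3^4 = 81
  5^4 = 625
Product = 16 * 81 * 625 = 810000

810000


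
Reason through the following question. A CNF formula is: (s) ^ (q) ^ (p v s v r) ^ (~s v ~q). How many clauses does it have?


A CNF formula is a conjunction of clauses.
Clauses are separated by ^.
Counting the conjuncts: 4 clauses.

4


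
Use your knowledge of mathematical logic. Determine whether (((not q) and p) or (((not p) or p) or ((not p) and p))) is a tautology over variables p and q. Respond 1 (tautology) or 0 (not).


Check all 4 assignments:
p=0, q=0: 1
p=0, q=1: 1
p=1, q=0: 1
p=1, q=1: 1
Satisfying count = 4/4.
Tautology iff count = 4: yes.

1


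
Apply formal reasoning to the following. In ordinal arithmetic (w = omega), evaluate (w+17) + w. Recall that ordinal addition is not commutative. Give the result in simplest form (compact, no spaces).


Compute (w+17) + w.
Ordinal + is associative but NOT commutative; for finite n>0, n + w = w but w + n stays w+n.
(w+17) + w = w + (17+w) = w + w = w*2 (the finite tail 17 is absorbed by the right w).
Result = w*2

w*2


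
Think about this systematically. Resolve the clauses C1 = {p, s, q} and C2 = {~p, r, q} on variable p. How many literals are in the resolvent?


Remove p from C1 and ~p from C2.
C1 remainder: {s, q}
C2 remainder: {r, q}
Union (resolvent): {q, r, s}
Resolvent has 3 literal(s).

3


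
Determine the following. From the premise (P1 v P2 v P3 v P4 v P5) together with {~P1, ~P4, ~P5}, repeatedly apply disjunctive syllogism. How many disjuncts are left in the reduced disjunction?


Original disjuncts (5): P1, P2, P3, P4, P5
Negated (eliminate): ~P1, ~P4, ~P5
Remaining disjuncts: P2, P3
Count = 5 - 3 = 2

2


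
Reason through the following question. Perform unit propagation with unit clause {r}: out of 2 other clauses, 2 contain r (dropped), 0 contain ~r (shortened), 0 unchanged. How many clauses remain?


Satisfied (removed): 2
Shortened (remain): 0
Unchanged (remain): 0
Remaining = 0 + 0 = 0

0


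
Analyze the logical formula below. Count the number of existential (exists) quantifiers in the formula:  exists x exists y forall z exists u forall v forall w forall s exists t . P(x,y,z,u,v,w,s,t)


Quantifier prefix: exists x exists y forall z exists u forall v forall w forall s exists t
Mark each quantifier type:
  E E U E U U U E
Universal count = 4, Existential count = 4
Asked for existential (exists) quantifiers: 4

4


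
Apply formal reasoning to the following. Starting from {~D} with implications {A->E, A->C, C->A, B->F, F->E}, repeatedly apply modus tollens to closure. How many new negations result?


Initial negated facts: {~D}
Apply modus tollens to closure:
  (no implication fires)
Final negated: {~D}
New negations: {(none)}
Count = 0

0


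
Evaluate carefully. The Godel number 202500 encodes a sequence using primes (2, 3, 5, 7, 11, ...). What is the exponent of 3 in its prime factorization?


Factorize 202500 by dividing by 3 repeatedly.
Division steps: 3 divides 202500 exactly 4 time(s).
Exponent of 3 = 4

4


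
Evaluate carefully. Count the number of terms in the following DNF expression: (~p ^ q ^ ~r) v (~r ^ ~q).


A DNF formula is a disjunction of terms (conjunctions).
Terms are separated by v.
Counting the disjuncts: 2 terms.

2


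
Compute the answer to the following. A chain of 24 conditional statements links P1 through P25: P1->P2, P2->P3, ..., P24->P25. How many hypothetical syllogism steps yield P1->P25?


With 24 implications in a chain connecting 25 propositions:
P1->P2, P2->P3, ..., P24->P25
Steps needed = (number of implications) - 1 = 24 - 1 = 23

23


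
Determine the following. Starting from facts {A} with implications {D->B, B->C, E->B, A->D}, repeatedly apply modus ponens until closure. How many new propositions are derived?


Initial facts: {A}
Apply modus ponens to closure:
  A and A->D  =>  D
  D and D->B  =>  B
  B and B->C  =>  C
Final known: {A, B, C, D}
New propositions: {B, C, D}
Count = 3

3


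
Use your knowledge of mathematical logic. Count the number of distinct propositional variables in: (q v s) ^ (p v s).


Identify each variable that appears in the formula.
Variables found: p, q, s
Count = 3

3


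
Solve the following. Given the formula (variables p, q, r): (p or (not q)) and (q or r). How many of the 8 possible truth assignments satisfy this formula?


Evaluate all 8 assignments for p, q, r:
p=0, q=0, r=0: 0
p=0, q=0, r=1: 1
p=0, q=1, r=0: 0
p=0, q=1, r=1: 0
p=1, q=0, r=0: 0
p=1, q=0, r=1: 1
p=1, q=1, r=0: 1
p=1, q=1, r=1: 1
Satisfying count = 4

4


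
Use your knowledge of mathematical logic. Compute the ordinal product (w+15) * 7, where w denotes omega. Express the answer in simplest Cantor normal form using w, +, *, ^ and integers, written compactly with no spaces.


Compute (w+15) * 7.
Ordinal * is associative and left-distributive over +, but NOT commutative; for finite n>1, n*w = w but w*n stays w*n.
(w+15) * 7 = (w+15) repeated 7 times. Each intermediate +15 is absorbed by the following w; only the last survives: w*7+15.
Result = w*7+15

w*7+15


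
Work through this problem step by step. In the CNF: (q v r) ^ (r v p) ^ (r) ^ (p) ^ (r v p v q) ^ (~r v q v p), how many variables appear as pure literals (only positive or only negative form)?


Check each variable for pure literal status:
p: pure positive
q: pure positive
r: mixed (not pure)
Pure literal count = 2

2


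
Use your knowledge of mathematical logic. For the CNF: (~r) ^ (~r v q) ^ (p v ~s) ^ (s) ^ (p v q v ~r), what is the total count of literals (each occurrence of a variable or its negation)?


Counting literals in each clause:
Clause 1: 1 literal(s)
Clause 2: 2 literal(s)
Clause 3: 2 literal(s)
Clause 4: 1 literal(s)
Clause 5: 3 literal(s)
Total = 9

9


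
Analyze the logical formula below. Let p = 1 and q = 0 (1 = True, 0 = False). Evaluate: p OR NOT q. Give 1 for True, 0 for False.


p = 1, q = 0
Operation: p OR NOT q
Evaluate: 1 OR NOT 0 = 1

1


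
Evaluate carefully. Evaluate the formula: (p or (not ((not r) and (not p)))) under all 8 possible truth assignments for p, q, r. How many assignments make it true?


Check all 8 assignments:
p=0, q=0, r=0: 0
p=0, q=0, r=1: 1
p=0, q=1, r=0: 0
p=0, q=1, r=1: 1
p=1, q=0, r=0: 1
p=1, q=0, r=1: 1
p=1, q=1, r=0: 1
p=1, q=1, r=1: 1
Count of True = 6

6


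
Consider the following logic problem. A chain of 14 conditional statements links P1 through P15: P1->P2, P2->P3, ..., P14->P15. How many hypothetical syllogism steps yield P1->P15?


With 14 implications in a chain connecting 15 propositions:
P1->P2, P2->P3, ..., P14->P15
Steps needed = (number of implications) - 1 = 14 - 1 = 13

13


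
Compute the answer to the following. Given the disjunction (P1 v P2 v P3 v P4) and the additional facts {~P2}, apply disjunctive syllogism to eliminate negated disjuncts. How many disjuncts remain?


Original disjuncts (4): P1, P2, P3, P4
Negated (eliminate): ~P2
Remaining disjuncts: P1, P3, P4
Count = 4 - 1 = 3

3


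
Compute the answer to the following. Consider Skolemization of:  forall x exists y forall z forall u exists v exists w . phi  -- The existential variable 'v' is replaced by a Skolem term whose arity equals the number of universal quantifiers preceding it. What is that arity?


Quantifier prefix: forall x exists y forall z forall u exists v exists w
'v' is existentially quantified at position 5.
Universal variables preceding it: x, z, u
Skolem function arity = 3

3


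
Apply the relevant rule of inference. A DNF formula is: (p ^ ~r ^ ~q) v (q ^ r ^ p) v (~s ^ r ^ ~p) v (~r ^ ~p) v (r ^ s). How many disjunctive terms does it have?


A DNF formula is a disjunction of terms (conjunctions).
Terms are separated by v.
Counting the disjuncts: 5 terms.

5


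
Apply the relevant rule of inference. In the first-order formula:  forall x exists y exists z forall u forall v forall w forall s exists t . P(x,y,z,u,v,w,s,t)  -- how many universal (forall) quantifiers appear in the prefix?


Quantifier prefix: forall x exists y exists z forall u forall v forall w forall s exists t
Mark each quantifier type:
  U E E U U U U E
Universal count = 5, Existential count = 3
Asked for universal (forall) quantifiers: 5

5


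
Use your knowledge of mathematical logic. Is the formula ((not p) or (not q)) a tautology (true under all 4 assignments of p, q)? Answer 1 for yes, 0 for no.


Check all 4 assignments:
p=0, q=0: 1
p=0, q=1: 1
p=1, q=0: 1
p=1, q=1: 0
Satisfying count = 3/4.
Tautology iff count = 4: no.

0


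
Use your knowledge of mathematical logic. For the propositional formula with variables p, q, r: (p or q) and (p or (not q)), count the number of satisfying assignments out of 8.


Evaluate all 8 assignments for p, q, r:
p=0, q=0, r=0: 0
p=0, q=0, r=1: 0
p=0, q=1, r=0: 0
p=0, q=1, r=1: 0
p=1, q=0, r=0: 1
p=1, q=0, r=1: 1
p=1, q=1, r=0: 1
p=1, q=1, r=1: 1
Satisfying count = 4

4


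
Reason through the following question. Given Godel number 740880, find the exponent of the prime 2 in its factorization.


Factorize 740880 by dividing by 2 repeatedly.
Division steps: 2 divides 740880 exactly 4 time(s).
Exponent of 2 = 4

4


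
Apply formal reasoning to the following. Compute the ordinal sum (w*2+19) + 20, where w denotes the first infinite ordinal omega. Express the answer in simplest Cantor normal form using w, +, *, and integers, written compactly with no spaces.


Compute (w*2+19) + 20.
Ordinal + is associative but NOT commutative; for finite n>0, n + w = w but w + n stays w+n.
By associativity: (w*2+19) + 20 = w*2 + (19+20) = w*2+39.
Result = w*2+39

w*2+39


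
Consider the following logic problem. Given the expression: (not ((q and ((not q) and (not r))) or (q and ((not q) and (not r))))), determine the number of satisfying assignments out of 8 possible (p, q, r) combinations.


Check all 8 assignments:
p=0, q=0, r=0: 1
p=0, q=0, r=1: 1
p=0, q=1, r=0: 1
p=0, q=1, r=1: 1
p=1, q=0, r=0: 1
p=1, q=0, r=1: 1
p=1, q=1, r=0: 1
p=1, q=1, r=1: 1
Count of True = 8

8


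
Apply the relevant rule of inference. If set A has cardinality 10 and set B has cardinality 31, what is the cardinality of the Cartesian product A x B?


The Cartesian product A x B contains all ordered pairs (a, b).
|A x B| = |A| * |B| = 10 * 31 = 310

310


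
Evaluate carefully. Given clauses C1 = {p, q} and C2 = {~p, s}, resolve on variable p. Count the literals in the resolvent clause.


Remove p from C1 and ~p from C2.
C1 remainder: {q}
C2 remainder: {s}
Union (resolvent): {q, s}
Resolvent has 2 literal(s).

2


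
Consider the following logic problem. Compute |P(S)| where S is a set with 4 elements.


The power set of a set with n elements has 2^n elements.
|P(S)| = 2^4 = 16

16


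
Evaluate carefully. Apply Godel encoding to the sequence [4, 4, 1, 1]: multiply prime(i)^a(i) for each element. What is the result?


Encode each element as an exponent of the corresponding prime:
  2^4 = 16
  3^4 = 81
  5^1 = 5
  7^1 = 7
Product = 16 * 81 * 5 * 7 = 45360

45360


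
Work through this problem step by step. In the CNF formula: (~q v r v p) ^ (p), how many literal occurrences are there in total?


Counting literals in each clause:
Clause 1: 3 literal(s)
Clause 2: 1 literal(s)
Total = 4

4


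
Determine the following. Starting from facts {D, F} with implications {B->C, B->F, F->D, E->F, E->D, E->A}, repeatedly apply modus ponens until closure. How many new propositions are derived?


Initial facts: {D, F}
Apply modus ponens to closure:
  (no implication fires)
Final known: {D, F}
New propositions: {(none)}
Count = 0

0


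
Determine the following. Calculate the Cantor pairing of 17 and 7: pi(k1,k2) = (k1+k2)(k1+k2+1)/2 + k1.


k1 + k2 = 24
(k1+k2)(k1+k2+1)/2 = 24 * 25 / 2 = 300
pi = 300 + 17 = 317

317


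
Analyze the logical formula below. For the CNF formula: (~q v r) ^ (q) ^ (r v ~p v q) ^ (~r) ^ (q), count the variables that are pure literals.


Check each variable for pure literal status:
p: pure negative
q: mixed (not pure)
r: mixed (not pure)
Pure literal count = 1

1


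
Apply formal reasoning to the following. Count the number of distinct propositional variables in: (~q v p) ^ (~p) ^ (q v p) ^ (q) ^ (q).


Identify each variable that appears in the formula.
Variables found: p, q
Count = 2

2


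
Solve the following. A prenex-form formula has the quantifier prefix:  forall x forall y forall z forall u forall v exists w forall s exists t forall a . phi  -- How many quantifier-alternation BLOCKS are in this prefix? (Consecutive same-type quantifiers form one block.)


Quantifier-type sequence: A A A A A E A E A  (A=forall, E=exists)
Group into maximal same-type runs:
  Ax5 | Ex1 | Ax1 | Ex1 | Ax1
Number of blocks = 5

5


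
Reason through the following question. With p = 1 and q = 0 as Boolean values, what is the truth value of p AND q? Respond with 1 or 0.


p = 1, q = 0
Operation: p AND q
Evaluate: 1 AND 0 = 0

0


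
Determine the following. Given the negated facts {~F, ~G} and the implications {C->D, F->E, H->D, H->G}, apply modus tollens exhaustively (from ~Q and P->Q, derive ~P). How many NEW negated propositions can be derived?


Initial negated facts: {~F, ~G}
Apply modus tollens to closure:
  ~G and H->G  =>  ~H
Final negated: {~F, ~G, ~H}
New negations: {~H}
Count = 1

1


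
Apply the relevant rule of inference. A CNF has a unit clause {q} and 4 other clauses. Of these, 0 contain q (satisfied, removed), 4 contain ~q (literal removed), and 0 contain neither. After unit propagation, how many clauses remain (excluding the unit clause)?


Satisfied (removed): 0
Shortened (remain): 4
Unchanged (remain): 0
Remaining = 4 + 0 = 4

4


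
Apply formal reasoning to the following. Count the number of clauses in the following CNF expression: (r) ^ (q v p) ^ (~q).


A CNF formula is a conjunction of clauses.
Clauses are separated by ^.
Counting the conjuncts: 3 clauses.

3


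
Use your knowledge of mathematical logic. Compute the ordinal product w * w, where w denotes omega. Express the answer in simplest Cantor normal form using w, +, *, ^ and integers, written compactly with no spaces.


Compute w * w.
Ordinal * is associative and left-distributive over +, but NOT commutative; for finite n>1, n*w = w but w*n stays w*n.
w * w = w^2 by definition.
Result = w^2

w^2


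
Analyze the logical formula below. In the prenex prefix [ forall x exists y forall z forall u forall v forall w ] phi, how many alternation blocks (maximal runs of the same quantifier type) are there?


Quantifier-type sequence: A E A A A A  (A=forall, E=exists)
Group into maximal same-type runs:
  Ax1 | Ex1 | Ax4
Number of blocks = 3

3


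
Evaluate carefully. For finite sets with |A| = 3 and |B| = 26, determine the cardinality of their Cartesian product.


The Cartesian product A x B contains all ordered pairs (a, b).
|A x B| = |A| * |B| = 3 * 26 = 78

78


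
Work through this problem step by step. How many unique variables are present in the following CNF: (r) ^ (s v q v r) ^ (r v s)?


Identify each variable that appears in the formula.
Variables found: q, r, s
Count = 3

3


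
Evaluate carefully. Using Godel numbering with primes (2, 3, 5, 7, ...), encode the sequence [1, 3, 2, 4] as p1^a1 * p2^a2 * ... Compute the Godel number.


Encode each element as an exponent of the corresponding prime:
  2^1 = 2
  3^3 = 27
  5^2 = 25
  7^4 = 2401
Product = 2 * 27 * 25 * 2401 = 3241350

3241350


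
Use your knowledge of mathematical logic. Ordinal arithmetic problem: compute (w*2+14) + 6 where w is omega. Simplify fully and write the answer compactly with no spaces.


Compute (w*2+14) + 6.
Ordinal + is associative but NOT commutative; for finite n>0, n + w = w but w + n stays w+n.
By associativity: (w*2+14) + 6 = w*2 + (14+6) = w*2+20.
Result = w*2+20

w*2+20


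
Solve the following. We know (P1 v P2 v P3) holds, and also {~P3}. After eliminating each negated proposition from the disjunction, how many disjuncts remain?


Original disjuncts (3): P1, P2, P3
Negated (eliminate): ~P3
Remaining disjuncts: P1, P2
Count = 3 - 1 = 2

2


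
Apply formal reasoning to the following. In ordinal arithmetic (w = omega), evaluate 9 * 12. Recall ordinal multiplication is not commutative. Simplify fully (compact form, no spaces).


Compute 9 * 12.
Ordinal * is associative and left-distributive over +, but NOT commutative; for finite n>1, n*w = w but w*n stays w*n.
Both finite; ordinal * agrees with natural *: 9 * 12 = 108.
Result = 108

108


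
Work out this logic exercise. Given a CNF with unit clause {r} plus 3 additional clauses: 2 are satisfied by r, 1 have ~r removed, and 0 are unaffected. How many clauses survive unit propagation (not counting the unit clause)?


Satisfied (removed): 2
Shortened (remain): 1
Unchanged (remain): 0
Remaining = 1 + 0 = 1

1


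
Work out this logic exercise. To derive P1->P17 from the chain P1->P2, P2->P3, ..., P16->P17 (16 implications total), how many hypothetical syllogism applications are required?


With 16 implications in a chain connecting 17 propositions:
P1->P2, P2->P3, ..., P16->P17
Steps needed = (number of implications) - 1 = 16 - 1 = 15

15


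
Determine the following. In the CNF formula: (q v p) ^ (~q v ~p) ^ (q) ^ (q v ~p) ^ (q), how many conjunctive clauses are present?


A CNF formula is a conjunction of clauses.
Clauses are separated by ^.
Counting the conjuncts: 5 clauses.

5


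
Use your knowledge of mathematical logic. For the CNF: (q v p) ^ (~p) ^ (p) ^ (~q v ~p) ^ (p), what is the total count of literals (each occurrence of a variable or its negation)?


Counting literals in each clause:
Clause 1: 2 literal(s)
Clause 2: 1 literal(s)
Clause 3: 1 literal(s)
Clause 4: 2 literal(s)
Clause 5: 1 literal(s)
Total = 7

7


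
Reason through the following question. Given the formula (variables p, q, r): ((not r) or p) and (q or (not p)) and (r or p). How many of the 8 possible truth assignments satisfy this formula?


Evaluate all 8 assignments for p, q, r:
p=0, q=0, r=0: 0
p=0, q=0, r=1: 0
p=0, q=1, r=0: 0
p=0, q=1, r=1: 0
p=1, q=0, r=0: 0
p=1, q=0, r=1: 0
p=1, q=1, r=0: 1
p=1, q=1, r=1: 1
Satisfying count = 2

2


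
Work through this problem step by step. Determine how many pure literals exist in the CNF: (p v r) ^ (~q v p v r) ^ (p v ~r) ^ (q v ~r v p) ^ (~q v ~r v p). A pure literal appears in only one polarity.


Check each variable for pure literal status:
p: pure positive
q: mixed (not pure)
r: mixed (not pure)
Pure literal count = 1

1


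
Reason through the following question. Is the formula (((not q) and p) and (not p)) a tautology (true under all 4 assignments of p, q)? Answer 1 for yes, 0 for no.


Check all 4 assignments:
p=0, q=0: 0
p=0, q=1: 0
p=1, q=0: 0
p=1, q=1: 0
Satisfying count = 0/4.
Tautology iff count = 4: no.

0


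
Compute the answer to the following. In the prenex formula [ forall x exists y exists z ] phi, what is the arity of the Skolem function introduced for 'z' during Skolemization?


Quantifier prefix: forall x exists y exists z
'z' is existentially quantified at position 3.
Universal variables preceding it: x
Skolem function arity = 1

1


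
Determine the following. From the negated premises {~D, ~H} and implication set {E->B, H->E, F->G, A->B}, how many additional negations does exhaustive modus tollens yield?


Initial negated facts: {~D, ~H}
Apply modus tollens to closure:
  (no implication fires)
Final negated: {~D, ~H}
New negations: {(none)}
Count = 0

0


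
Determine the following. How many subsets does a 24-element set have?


The power set of a set with n elements has 2^n elements.
|P(S)| = 2^24 = 16777216

16777216


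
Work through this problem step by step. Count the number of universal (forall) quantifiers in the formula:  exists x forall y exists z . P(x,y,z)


Quantifier prefix: exists x forall y exists z
Mark each quantifier type:
  E U E
Universal count = 1, Existential count = 2
Asked for universal (forall) quantifiers: 1

1


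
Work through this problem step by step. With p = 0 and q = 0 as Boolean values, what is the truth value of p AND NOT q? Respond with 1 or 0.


p = 0, q = 0
Operation: p AND NOT q
Evaluate: 0 AND NOT 0 = 0

0


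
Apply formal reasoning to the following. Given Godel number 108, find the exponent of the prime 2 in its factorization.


Factorize 108 by dividing by 2 repeatedly.
Division steps: 2 divides 108 exactly 2 time(s).
Exponent of 2 = 2

2


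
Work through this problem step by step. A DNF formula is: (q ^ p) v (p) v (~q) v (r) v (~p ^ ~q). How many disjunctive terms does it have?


A DNF formula is a disjunction of terms (conjunctions).
Terms are separated by v.
Counting the disjuncts: 5 terms.

5


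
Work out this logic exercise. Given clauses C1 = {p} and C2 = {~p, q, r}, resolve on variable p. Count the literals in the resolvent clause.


Remove p from C1 and ~p from C2.
C1 remainder: {}
C2 remainder: {q, r}
Union (resolvent): {q, r}
Resolvent has 2 literal(s).

2


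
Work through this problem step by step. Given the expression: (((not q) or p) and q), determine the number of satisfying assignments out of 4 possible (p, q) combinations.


Check all 4 assignments:
p=0, q=0: 0
p=0, q=1: 0
p=1, q=0: 0
p=1, q=1: 1
Count of True = 1

1


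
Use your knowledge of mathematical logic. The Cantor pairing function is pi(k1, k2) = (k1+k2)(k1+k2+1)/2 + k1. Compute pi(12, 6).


k1 + k2 = 18
(k1+k2)(k1+k2+1)/2 = 18 * 19 / 2 = 171
pi = 171 + 12 = 183

183


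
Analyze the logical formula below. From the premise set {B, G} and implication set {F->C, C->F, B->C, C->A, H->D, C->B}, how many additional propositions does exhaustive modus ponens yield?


Initial facts: {B, G}
Apply modus ponens to closure:
  B and B->C  =>  C
  C and C->A  =>  A
  C and C->F  =>  F
Final known: {A, B, C, F, G}
New propositions: {A, C, F}
Count = 3

3


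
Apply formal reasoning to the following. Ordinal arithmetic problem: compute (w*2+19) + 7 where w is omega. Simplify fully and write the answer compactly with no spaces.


Compute (w*2+19) + 7.
Ordinal + is associative but NOT commutative; for finite n>0, n + w = w but w + n stays w+n.
By associativity: (w*2+19) + 7 = w*2 + (19+7) = w*2+26.
Result = w*2+26

w*2+26


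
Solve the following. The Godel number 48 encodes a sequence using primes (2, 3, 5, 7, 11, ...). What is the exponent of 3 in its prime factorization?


Factorize 48 by dividing by 3 repeatedly.
Division steps: 3 divides 48 exactly 1 time(s).
Exponent of 3 = 1

1


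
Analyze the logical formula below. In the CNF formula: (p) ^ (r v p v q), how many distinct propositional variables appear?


Identify each variable that appears in the formula.
Variables found: p, q, r
Count = 3

3


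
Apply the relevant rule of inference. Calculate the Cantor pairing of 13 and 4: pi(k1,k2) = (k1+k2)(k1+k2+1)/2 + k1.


k1 + k2 = 17
(k1+k2)(k1+k2+1)/2 = 17 * 18 / 2 = 153
pi = 153 + 13 = 166

166


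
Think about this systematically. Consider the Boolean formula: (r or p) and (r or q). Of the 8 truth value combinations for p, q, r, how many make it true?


Evaluate all 8 assignments for p, q, r:
p=0, q=0, r=0: 0
p=0, q=0, r=1: 1
p=0, q=1, r=0: 0
p=0, q=1, r=1: 1
p=1, q=0, r=0: 0
p=1, q=0, r=1: 1
p=1, q=1, r=0: 1
p=1, q=1, r=1: 1
Satisfying count = 5

5


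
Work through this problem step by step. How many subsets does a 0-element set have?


The power set of a set with n elements has 2^n elements.
|P(S)| = 2^0 = 1

1


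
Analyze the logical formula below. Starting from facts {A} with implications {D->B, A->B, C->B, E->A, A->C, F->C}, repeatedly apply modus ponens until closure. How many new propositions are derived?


Initial facts: {A}
Apply modus ponens to closure:
  A and A->B  =>  B
  A and A->C  =>  C
Final known: {A, B, C}
New propositions: {B, C}
Count = 2

2


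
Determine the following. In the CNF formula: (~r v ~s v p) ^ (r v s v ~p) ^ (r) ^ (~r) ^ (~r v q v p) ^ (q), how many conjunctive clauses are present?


A CNF formula is a conjunction of clauses.
Clauses are separated by ^.
Counting the conjuncts: 6 clauses.

6


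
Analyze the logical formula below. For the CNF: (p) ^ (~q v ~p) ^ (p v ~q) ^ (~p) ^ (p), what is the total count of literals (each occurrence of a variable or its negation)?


Counting literals in each clause:
Clause 1: 1 literal(s)
Clause 2: 2 literal(s)
Clause 3: 2 literal(s)
Clause 4: 1 literal(s)
Clause 5: 1 literal(s)
Total = 7

7


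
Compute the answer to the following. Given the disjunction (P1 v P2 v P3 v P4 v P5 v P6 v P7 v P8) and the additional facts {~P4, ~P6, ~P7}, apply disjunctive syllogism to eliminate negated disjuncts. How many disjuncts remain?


Original disjuncts (8): P1, P2, P3, P4, P5, P6, P7, P8
Negated (eliminate): ~P4, ~P6, ~P7
Remaining disjuncts: P1, P2, P3, P5, P8
Count = 8 - 3 = 5

5


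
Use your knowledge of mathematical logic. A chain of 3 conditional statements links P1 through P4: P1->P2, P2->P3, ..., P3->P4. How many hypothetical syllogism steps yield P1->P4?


With 3 implications in a chain connecting 4 propositions:
P1->P2, P2->P3, ..., P3->P4
Steps needed = (number of implications) - 1 = 3 - 1 = 2

2


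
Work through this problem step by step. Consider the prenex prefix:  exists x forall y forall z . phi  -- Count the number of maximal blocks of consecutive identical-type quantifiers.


Quantifier-type sequence: E A A  (A=forall, E=exists)
Group into maximal same-type runs:
  Ex1 | Ax2
Number of blocks = 2

2


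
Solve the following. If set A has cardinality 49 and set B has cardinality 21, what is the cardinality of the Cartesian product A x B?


The Cartesian product A x B contains all ordered pairs (a, b).
|A x B| = |A| * |B| = 49 * 21 = 1029

1029


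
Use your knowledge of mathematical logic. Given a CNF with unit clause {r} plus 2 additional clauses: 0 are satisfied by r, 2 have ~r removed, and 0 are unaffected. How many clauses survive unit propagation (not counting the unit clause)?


Satisfied (removed): 0
Shortened (remain): 2
Unchanged (remain): 0
Remaining = 2 + 0 = 2

2


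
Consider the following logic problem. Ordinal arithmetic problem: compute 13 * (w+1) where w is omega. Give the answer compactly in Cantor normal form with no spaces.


Compute 13 * (w+1).
Ordinal * is associative and left-distributive over +, but NOT commutative; for finite n>1, n*w = w but w*n stays w*n.
By left-distributivity: 13 * (w+1) = 13*w + 13*1 = w + 13 = w+13.
Result = w+13

w+13


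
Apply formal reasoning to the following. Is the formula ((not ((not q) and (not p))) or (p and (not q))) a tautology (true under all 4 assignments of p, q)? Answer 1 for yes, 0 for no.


Check all 4 assignments:
p=0, q=0: 0
p=0, q=1: 1
p=1, q=0: 1
p=1, q=1: 1
Satisfying count = 3/4.
Tautology iff count = 4: no.

0


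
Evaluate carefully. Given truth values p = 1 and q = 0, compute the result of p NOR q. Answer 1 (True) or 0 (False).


p = 1, q = 0
Operation: p NOR q
Evaluate: 1 NOR 0 = 0

0


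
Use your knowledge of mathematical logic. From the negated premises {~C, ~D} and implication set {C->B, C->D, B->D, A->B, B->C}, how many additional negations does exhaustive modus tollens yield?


Initial negated facts: {~C, ~D}
Apply modus tollens to closure:
  ~D and B->D  =>  ~B
  ~B and A->B  =>  ~A
Final negated: {~A, ~B, ~C, ~D}
New negations: {~A, ~B}
Count = 2

2


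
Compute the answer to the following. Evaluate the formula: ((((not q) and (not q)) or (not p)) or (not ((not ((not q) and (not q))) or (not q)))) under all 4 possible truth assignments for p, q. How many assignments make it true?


Check all 4 assignments:
p=0, q=0: 1
p=0, q=1: 1
p=1, q=0: 1
p=1, q=1: 0
Count of True = 3

3


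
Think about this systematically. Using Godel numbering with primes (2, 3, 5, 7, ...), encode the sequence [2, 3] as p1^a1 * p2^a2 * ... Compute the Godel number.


Encode each element as an exponent of the corresponding prime:
  2^2 = 4
  3^3 = 27
Product = 4 * 27 = 108

108


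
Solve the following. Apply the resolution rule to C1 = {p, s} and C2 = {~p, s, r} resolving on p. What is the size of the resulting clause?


Remove p from C1 and ~p from C2.
C1 remainder: {s}
C2 remainder: {s, r}
Union (resolvent): {r, s}
Resolvent has 2 literal(s).

2


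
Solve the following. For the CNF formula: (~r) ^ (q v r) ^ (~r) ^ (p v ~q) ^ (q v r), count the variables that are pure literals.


Check each variable for pure literal status:
p: pure positive
q: mixed (not pure)
r: mixed (not pure)
Pure literal count = 1

1


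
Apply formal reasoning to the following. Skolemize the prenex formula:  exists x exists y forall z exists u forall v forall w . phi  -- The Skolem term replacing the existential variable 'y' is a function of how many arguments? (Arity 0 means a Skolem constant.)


Quantifier prefix: exists x exists y forall z exists u forall v forall w
'y' is existentially quantified at position 2.
No universal quantifiers precede it.
Skolem function arity = 0 (a Skolem constant)

0


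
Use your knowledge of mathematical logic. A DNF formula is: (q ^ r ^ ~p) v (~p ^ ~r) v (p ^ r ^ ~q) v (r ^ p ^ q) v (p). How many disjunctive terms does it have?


A DNF formula is a disjunction of terms (conjunctions).
Terms are separated by v.
Counting the disjuncts: 5 terms.

5


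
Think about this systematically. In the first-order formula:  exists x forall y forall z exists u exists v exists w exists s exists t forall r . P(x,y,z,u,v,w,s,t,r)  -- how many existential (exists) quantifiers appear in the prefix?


Quantifier prefix: exists x forall y forall z exists u exists v exists w exists s exists t forall r
Mark each quantifier type:
  E U U E E E E E U
Universal count = 3, Existential count = 6
Asked for existential (exists) quantifiers: 6

6


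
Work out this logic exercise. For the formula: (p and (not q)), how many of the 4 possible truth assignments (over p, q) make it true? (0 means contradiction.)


Check all 4 assignments:
p=0, q=0: 0
p=0, q=1: 0
p=1, q=0: 1
p=1, q=1: 0
Count of True = 1

1


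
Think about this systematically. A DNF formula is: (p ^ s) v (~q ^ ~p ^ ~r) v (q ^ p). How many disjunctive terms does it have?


A DNF formula is a disjunction of terms (conjunctions).
Terms are separated by v.
Counting the disjuncts: 3 terms.

3


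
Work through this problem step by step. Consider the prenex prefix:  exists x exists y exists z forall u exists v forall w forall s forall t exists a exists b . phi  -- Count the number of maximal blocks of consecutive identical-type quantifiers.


Quantifier-type sequence: E E E A E A A A E E  (A=forall, E=exists)
Group into maximal same-type runs:
  Ex3 | Ax1 | Ex1 | Ax3 | Ex2
Number of blocks = 5

5


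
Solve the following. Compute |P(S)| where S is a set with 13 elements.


The power set of a set with n elements has 2^n elements.
|P(S)| = 2^13 = 8192

8192


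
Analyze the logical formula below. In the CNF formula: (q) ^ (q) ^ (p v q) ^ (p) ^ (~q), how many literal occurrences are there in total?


Counting literals in each clause:
Clause 1: 1 literal(s)
Clause 2: 1 literal(s)
Clause 3: 2 literal(s)
Clause 4: 1 literal(s)
Clause 5: 1 literal(s)
Total = 6

6


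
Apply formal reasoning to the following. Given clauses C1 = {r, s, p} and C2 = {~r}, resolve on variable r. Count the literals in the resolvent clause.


Remove r from C1 and ~r from C2.
C1 remainder: {s, p}
C2 remainder: {}
Union (resolvent): {p, s}
Resolvent has 2 literal(s).

2


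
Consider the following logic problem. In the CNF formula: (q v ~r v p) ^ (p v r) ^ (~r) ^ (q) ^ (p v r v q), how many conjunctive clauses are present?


A CNF formula is a conjunction of clauses.
Clauses are separated by ^.
Counting the conjuncts: 5 clauses.

5


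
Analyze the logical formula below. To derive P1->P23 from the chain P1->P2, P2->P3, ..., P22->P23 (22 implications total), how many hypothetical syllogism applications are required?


With 22 implications in a chain connecting 23 propositions:
P1->P2, P2->P3, ..., P22->P23
Steps needed = (number of implications) - 1 = 22 - 1 = 21

21


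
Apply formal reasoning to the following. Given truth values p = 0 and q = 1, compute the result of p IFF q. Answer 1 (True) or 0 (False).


p = 0, q = 1
Operation: p IFF q
Evaluate: 0 IFF 1 = 0

0


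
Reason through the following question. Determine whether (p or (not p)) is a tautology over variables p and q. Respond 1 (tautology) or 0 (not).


Check all 4 assignments:
p=0, q=0: 1
p=0, q=1: 1
p=1, q=0: 1
p=1, q=1: 1
Satisfying count = 4/4.
Tautology iff count = 4: yes.

1


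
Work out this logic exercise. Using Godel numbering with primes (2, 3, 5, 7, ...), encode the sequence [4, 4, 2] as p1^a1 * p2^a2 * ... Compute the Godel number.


Encode each element as an exponent of the corresponding prime:
  2^4 = 16
  3^4 = 81
  5^2 = 25
Product = 16 * 81 * 25 = 32400

32400


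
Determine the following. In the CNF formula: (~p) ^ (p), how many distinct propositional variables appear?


Identify each variable that appears in the formula.
Variables found: p
Count = 1

1


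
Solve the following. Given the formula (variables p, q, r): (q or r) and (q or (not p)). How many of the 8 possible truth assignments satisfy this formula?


Evaluate all 8 assignments for p, q, r:
p=0, q=0, r=0: 0
p=0, q=0, r=1: 1
p=0, q=1, r=0: 1
p=0, q=1, r=1: 1
p=1, q=0, r=0: 0
p=1, q=0, r=1: 0
p=1, q=1, r=0: 1
p=1, q=1, r=1: 1
Satisfying count = 5

5


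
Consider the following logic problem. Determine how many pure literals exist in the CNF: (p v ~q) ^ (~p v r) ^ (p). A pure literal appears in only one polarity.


Check each variable for pure literal status:
p: mixed (not pure)
q: pure negative
r: pure positive
Pure literal count = 2

2


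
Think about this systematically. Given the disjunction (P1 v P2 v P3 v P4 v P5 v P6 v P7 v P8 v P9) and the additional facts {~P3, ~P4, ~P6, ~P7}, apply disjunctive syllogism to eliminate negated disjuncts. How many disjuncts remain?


Original disjuncts (9): P1, P2, P3, P4, P5, P6, P7, P8, P9
Negated (eliminate): ~P3, ~P4, ~P6, ~P7
Remaining disjuncts: P1, P2, P5, P8, P9
Count = 9 - 4 = 5

5


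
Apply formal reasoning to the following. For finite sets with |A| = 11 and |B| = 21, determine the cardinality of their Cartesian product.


The Cartesian product A x B contains all ordered pairs (a, b).
|A x B| = |A| * |B| = 11 * 21 = 231

231


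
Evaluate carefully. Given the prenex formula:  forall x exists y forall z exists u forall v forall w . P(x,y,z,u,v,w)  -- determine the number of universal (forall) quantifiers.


Quantifier prefix: forall x exists y forall z exists u forall v forall w
Mark each quantifier type:
  U E U E U U
Universal count = 4, Existential count = 2
Asked for universal (forall) quantifiers: 4

4


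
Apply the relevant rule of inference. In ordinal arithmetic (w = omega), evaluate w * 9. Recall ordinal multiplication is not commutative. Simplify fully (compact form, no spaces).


Compute w * 9.
Ordinal * is associative and left-distributive over +, but NOT commutative; for finite n>1, n*w = w but w*n stays w*n.
w * 9 means 9 copies of w concatenated: w*9.
Result = w*9

w*9


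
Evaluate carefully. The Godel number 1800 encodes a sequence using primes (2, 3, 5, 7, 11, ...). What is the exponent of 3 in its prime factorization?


Factorize 1800 by dividing by 3 repeatedly.
Division steps: 3 divides 1800 exactly 2 time(s).
Exponent of 3 = 2

2


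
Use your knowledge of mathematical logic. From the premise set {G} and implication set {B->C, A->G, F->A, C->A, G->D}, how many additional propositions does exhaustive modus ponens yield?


Initial facts: {G}
Apply modus ponens to closure:
  G and G->D  =>  D
Final known: {D, G}
New propositions: {D}
Count = 1

1


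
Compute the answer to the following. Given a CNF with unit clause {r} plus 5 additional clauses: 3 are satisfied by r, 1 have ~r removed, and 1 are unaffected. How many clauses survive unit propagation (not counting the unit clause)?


Satisfied (removed): 3
Shortened (remain): 1
Unchanged (remain): 1
Remaining = 1 + 1 = 2

2


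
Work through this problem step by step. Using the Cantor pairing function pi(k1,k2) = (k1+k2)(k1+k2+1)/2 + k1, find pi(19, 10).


k1 + k2 = 29
(k1+k2)(k1+k2+1)/2 = 29 * 30 / 2 = 435
pi = 435 + 19 = 454

454


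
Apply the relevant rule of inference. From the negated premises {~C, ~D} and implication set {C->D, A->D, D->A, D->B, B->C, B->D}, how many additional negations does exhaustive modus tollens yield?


Initial negated facts: {~C, ~D}
Apply modus tollens to closure:
  ~D and A->D  =>  ~A
  ~C and B->C  =>  ~B
Final negated: {~A, ~B, ~C, ~D}
New negations: {~A, ~B}
Count = 2

2


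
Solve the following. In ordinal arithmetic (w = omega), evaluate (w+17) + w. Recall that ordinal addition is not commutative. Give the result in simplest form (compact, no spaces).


Compute (w+17) + w.
Ordinal + is associative but NOT commutative; for finite n>0, n + w = w but w + n stays w+n.
(w+17) + w = w + (17+w) = w + w = w*2 (the finite tail 17 is absorbed by the right w).
Result = w*2

w*2


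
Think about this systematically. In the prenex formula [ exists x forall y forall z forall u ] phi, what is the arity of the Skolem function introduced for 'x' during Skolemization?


Quantifier prefix: exists x forall y forall z forall u
'x' is existentially quantified at position 1.
No universal quantifiers precede it.
Skolem function arity = 0 (a Skolem constant)

0


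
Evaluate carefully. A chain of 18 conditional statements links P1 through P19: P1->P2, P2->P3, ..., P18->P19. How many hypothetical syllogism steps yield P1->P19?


With 18 implications in a chain connecting 19 propositions:
P1->P2, P2->P3, ..., P18->P19
Steps needed = (number of implications) - 1 = 18 - 1 = 17

17
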